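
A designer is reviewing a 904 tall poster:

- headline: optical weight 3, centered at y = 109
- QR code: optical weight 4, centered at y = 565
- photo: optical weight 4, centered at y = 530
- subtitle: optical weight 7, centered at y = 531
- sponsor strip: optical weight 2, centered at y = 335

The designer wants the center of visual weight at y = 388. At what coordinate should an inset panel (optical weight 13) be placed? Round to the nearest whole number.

New total weight: (3 + 4 + 4 + 7 + 2) + 13 = 33.
y: target moment 33×388 = 12804; current 3·109 + 4·565 + 4·530 + 7·531 + 2·335 = 9094; the inset panel supplies 3710, so y = 3710/13 ≈ 285.38.

y ≈ 285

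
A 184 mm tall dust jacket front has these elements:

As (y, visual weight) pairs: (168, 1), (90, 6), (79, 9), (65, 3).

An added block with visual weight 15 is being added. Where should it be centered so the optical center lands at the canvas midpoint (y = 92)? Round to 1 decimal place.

y ≈ 100.9

With the added block, Σw becomes 1 + 6 + 9 + 3 + 15 = 34.
y: target moment 34×92 = 3128; current 1·168 + 6·90 + 9·79 + 3·65 = 1614; the added block supplies 1514, so y = 1514/15 ≈ 100.93.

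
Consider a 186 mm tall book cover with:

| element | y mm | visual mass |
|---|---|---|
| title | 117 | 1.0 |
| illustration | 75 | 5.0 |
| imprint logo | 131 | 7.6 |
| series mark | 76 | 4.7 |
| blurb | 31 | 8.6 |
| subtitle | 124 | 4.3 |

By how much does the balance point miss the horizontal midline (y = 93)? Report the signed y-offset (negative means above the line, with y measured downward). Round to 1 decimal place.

≈ -8.2 mm

Total weight = 1.0 + 5.0 + 7.6 + 4.7 + 8.6 + 4.3 = 31.2.
Σw·y = 2644.6; ȳ = 2644.6/31.2 ≈ 84.76.
Difference: 84.76 − 93 ≈ -8.24.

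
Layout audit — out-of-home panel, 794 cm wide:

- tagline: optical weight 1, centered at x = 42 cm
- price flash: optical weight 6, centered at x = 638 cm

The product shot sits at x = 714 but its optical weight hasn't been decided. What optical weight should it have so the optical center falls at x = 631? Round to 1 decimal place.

w ≈ 6.6

Known weights sum to 1 + 6 = 7; their moment is 1·42 + 6·638 = 3870.
Balance at x = 631 requires (3870 + w·714) / (7 + w) = 631.
Solving: w = (631·7 − 3870) / (714 − 631) = 547 / 83 ≈ 6.59.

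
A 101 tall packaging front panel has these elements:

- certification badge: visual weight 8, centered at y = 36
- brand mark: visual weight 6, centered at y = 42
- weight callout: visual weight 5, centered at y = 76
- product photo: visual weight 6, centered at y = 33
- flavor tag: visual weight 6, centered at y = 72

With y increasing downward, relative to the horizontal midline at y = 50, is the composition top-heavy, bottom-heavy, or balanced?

Weights sum to 8 + 6 + 5 + 6 + 6 = 31.
Σw·y = 8·36 + 6·42 + 5·76 + 6·33 + 6·72 = 1550, so ȳ = 1550/31 ≈ 50.00.
The centroid 50.00 matches the midline at 50, so the layout is balanced.

balanced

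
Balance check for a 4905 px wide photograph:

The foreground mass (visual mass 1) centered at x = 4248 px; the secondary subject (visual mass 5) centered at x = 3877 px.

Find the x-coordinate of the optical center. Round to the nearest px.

Weights sum to 1 + 5 = 6.
x: (1·4248 + 5·3877) / 6 = 23633 / 6 ≈ 3938.83

x ≈ 3939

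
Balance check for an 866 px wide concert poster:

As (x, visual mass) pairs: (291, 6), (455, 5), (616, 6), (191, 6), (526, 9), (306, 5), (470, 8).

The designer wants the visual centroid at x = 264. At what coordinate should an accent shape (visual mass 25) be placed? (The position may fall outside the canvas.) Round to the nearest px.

With the accent shape, Σw becomes 6 + 5 + 6 + 6 + 9 + 5 + 8 + 25 = 70.
Along x: (18887 + 25·x) / 70 = 264 (existing moment 6·291 + 5·455 + 6·616 + 6·191 + 9·526 + 5·306 + 8·470 = 18887) ⇒ x = (18480 − 18887) / 25 ≈ -16.28.

x ≈ -16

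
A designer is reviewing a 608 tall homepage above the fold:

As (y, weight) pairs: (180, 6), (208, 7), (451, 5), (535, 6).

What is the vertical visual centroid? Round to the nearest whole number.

y ≈ 333

Total weight = 6 + 7 + 5 + 6 = 24.
y-moment: 6·180 + 7·208 + 5·451 + 6·535 = 8001; centroid 8001/24 ≈ 333.38.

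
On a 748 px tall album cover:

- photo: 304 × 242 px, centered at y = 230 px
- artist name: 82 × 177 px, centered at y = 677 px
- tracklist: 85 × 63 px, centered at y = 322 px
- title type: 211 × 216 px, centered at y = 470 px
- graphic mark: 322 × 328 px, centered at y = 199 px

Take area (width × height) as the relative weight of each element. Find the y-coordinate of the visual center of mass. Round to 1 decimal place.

y ≈ 289.9

Areas → weights: photo 304·242 = 73568, artist name 82·177 = 14514, tracklist 85·63 = 5355, title type 211·216 = 45576, graphic mark 322·328 = 105616; Σw = 244629.
Σw·y = 73568·230 + 14514·677 + 5355·322 + 45576·470 + 105616·199 = 70909232, so ȳ = 70909232/244629 ≈ 289.86.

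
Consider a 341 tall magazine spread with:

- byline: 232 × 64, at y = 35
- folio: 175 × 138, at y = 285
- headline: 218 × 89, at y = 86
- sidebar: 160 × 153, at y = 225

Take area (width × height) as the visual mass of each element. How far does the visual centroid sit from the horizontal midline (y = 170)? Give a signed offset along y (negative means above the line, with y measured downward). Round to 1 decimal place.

Areas: byline 232·64 = 14848, folio 175·138 = 24150, headline 218·89 = 19402, sidebar 160·153 = 24480. Total weight = 82880.
y-moment: 14848·35 + 24150·285 + 19402·86 + 24480·225 = 14579002; centroid 14579002/82880 ≈ 175.90.
Against y = 170, that's 175.90 − 170 = 5.90.

≈ 5.9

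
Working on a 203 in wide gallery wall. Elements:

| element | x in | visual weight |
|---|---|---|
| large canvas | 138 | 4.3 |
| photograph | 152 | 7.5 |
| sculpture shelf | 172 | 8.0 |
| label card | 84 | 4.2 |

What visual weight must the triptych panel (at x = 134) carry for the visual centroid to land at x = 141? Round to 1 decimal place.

w ≈ 11.2

Fixed elements: Σw = 4.3 + 7.5 + 8.0 + 4.2 = 24.0, Σw·x = 4.3·138 + 7.5·152 + 8.0·172 + 4.2·84 = 3462.2.
For the centroid to hit 141: (3462.2 + w·134) / (24.0 + w) = 141.
So w = (141·24.0 − 3462.2)/(134 − 141) = -78.2/-7 ≈ 11.17.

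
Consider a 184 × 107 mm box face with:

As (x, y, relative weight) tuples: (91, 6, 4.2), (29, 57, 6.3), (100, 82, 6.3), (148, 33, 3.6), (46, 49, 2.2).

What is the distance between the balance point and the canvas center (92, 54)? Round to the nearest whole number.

Total weight = 4.2 + 6.3 + 6.3 + 3.6 + 2.2 = 22.6.
x: (4.2·91 + 6.3·29 + 6.3·100 + 3.6·148 + 2.2·46) / 22.6 = 1828.9 / 22.6 ≈ 80.92
y: (4.2·6 + 6.3·57 + 6.3·82 + 3.6·33 + 2.2·49) / 22.6 = 1127.5 / 22.6 ≈ 49.89
Offset from (92, 54): Δx ≈ -11.08, Δy ≈ -4.11; distance = √(Δx² + Δy²) ≈ 11.81.

≈ 12 mm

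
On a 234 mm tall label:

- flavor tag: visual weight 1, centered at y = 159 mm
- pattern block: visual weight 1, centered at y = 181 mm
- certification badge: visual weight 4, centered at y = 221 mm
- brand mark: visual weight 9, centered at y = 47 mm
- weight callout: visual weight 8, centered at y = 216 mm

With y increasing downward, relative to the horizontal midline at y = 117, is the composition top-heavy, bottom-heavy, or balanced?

bottom-heavy

Weights sum to 1 + 1 + 4 + 9 + 8 = 23.
Σw·y = 1·159 + 1·181 + 4·221 + 9·47 + 8·216 = 3375, so ȳ = 3375/23 ≈ 146.74.
Since 146.7 is below (larger y than) 117, the composition reads bottom-heavy.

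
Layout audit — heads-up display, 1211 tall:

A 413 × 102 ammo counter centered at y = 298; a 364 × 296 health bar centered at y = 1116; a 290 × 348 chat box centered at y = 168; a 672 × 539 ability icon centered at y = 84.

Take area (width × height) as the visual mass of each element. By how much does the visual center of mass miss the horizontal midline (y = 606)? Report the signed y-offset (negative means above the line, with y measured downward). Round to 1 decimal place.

≈ -312.1

Areas → weights: ammo counter 413·102 = 42126, health bar 364·296 = 107744, chat box 290·348 = 100920, ability icon 672·539 = 362208; Σw = 612998.
Σw·y = 42126·298 + 107744·1116 + 100920·168 + 362208·84 = 180175884, so ȳ = 180175884/612998 ≈ 293.93.
Difference: 293.93 − 606 ≈ -312.07.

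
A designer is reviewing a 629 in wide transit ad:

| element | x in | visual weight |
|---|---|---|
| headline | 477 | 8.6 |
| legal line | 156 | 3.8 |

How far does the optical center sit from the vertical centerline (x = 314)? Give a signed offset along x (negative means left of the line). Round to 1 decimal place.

≈ 64.6 in

Σw = 8.6 + 3.8 = 12.4.
x-moment: 8.6·477 + 3.8·156 = 4695.0; centroid 4695.0/12.4 ≈ 378.63.
Offset from x = 314: 378.63 − 314 ≈ 64.63.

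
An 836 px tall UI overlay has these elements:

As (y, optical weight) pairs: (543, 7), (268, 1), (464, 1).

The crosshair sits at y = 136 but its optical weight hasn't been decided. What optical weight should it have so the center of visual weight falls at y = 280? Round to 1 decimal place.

w ≈ 14.0

Existing Σw = 9 (7 + 1 + 1); existing moment 7·543 + 1·268 + 1·464 = 4533.
For the centroid to hit 280: (4533 + w·136) / (9 + w) = 280.
So w = (280·9 − 4533)/(136 − 280) = -2013/-144 ≈ 13.98.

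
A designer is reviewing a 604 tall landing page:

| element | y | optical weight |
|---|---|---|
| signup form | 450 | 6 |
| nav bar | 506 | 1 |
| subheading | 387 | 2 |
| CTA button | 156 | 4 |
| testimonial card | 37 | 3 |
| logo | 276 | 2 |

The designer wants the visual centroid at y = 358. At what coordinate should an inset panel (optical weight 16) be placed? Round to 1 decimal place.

y ≈ 431.6

New total weight: (6 + 1 + 2 + 4 + 3 + 2) + 16 = 34.
Along y: (5267 + 16·y) / 34 = 358 (existing moment 6·450 + 1·506 + 2·387 + 4·156 + 3·37 + 2·276 = 5267) ⇒ y = (12172 − 5267) / 16 ≈ 431.56.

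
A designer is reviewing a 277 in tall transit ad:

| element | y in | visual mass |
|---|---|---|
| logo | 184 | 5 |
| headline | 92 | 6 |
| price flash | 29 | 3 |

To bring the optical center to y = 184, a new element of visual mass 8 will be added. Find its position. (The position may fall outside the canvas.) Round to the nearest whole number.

y ≈ 311

New total weight: (5 + 6 + 3) + 8 = 22.
y: need Σw·y = 22·184 = 4048. Existing = 5·184 + 6·92 + 3·29 = 1559. Remainder 2489 / 8 ≈ 311.12.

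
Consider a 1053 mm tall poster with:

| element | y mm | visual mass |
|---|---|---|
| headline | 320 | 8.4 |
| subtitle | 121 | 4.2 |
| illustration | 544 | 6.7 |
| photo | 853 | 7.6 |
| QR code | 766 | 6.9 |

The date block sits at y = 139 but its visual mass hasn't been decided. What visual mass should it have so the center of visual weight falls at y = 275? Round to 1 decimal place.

Existing Σw = 33.8 (8.4 + 4.2 + 6.7 + 7.6 + 6.9); existing moment 8.4·320 + 4.2·121 + 6.7·544 + 7.6·853 + 6.9·766 = 18609.2.
Set Σw·y/Σw = 275: (18609.2 + 139w) = 275·(33.8 + w).
So w = (275·33.8 − 18609.2)/(139 − 275) = -9314.2/-136 ≈ 68.49.

w ≈ 68.5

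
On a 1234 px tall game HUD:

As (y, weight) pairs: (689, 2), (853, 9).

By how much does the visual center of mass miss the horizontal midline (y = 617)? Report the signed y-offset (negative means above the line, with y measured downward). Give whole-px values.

Weights sum to 2 + 9 = 11.
y-moment: 2·689 + 9·853 = 9055; centroid 9055/11 ≈ 823.18.
Against y = 617, that's 823.18 − 617 = 206.18.

≈ 206 px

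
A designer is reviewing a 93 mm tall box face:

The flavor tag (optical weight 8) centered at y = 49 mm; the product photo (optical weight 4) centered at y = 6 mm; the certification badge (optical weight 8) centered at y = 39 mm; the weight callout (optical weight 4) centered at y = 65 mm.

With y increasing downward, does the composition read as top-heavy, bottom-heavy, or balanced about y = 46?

Total weight = 8 + 4 + 8 + 4 = 24.
y: (8·49 + 4·6 + 8·39 + 4·65) / 24 = 988 / 24 ≈ 41.17
Since 41.2 is above (smaller y than) 46, the composition reads top-heavy.

top-heavy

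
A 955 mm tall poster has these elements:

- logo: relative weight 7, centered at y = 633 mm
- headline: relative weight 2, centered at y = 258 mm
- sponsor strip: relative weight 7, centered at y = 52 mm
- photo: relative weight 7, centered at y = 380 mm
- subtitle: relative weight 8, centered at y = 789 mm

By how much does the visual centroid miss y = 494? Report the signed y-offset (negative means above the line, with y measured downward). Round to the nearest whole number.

Total weight = 7 + 2 + 7 + 7 + 8 = 31.
y-moment: 7·633 + 2·258 + 7·52 + 7·380 + 8·789 = 14283; centroid 14283/31 ≈ 460.74.
Difference: 460.74 − 494 ≈ -33.26.

≈ -33 mm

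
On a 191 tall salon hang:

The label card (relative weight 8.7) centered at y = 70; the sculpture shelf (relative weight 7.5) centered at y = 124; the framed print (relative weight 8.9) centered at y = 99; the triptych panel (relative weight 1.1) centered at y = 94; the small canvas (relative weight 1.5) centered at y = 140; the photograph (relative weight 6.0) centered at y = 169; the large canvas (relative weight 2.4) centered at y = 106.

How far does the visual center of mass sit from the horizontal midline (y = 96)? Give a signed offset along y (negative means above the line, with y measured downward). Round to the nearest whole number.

≈ 15

Weights sum to 8.7 + 7.5 + 8.9 + 1.1 + 1.5 + 6.0 + 2.4 = 36.1.
Σw·y = 4001.9; ȳ = 4001.9/36.1 ≈ 110.86.
Against y = 96, that's 110.86 − 96 = 14.86.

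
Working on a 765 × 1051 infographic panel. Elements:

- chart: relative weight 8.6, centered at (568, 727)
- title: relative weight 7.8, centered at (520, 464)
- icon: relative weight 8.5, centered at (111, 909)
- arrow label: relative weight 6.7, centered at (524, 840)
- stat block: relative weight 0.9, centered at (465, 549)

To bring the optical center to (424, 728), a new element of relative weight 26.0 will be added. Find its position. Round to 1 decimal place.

(422.7, 725.7)

New total weight: (8.6 + 7.8 + 8.5 + 6.7 + 0.9) + 26.0 = 58.5.
x: need Σw·x = 58.5·424 = 24804.0. Existing = 8.6·568 + 7.8·520 + 8.5·111 + 6.7·524 + 0.9·465 = 13813.6. Remainder 10990.4 / 26.0 ≈ 422.71.
y: need Σw·y = 58.5·728 = 42588.0. Existing = 8.6·727 + 7.8·464 + 8.5·909 + 6.7·840 + 0.9·549 = 23720.0. Remainder 18868.0 / 26.0 ≈ 725.69.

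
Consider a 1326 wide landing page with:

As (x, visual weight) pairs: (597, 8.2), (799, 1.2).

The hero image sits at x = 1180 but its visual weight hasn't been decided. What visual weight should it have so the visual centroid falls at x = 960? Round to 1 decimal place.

w ≈ 14.4

Known weights sum to 8.2 + 1.2 = 9.4; their moment is 8.2·597 + 1.2·799 = 5854.2.
Balance at x = 960 requires (5854.2 + w·1180) / (9.4 + w) = 960.
Solving: w = (960·9.4 − 5854.2) / (1180 − 960) = 3169.8 / 220 ≈ 14.41.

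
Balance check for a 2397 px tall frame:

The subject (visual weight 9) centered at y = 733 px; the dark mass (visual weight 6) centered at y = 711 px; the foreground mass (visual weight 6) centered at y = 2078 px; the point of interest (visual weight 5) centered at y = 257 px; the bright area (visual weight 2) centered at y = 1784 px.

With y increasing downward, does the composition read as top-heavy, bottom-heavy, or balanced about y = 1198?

Σw = 9 + 6 + 6 + 5 + 2 = 28.
y: (9·733 + 6·711 + 6·2078 + 5·257 + 2·1784) / 28 = 28184 / 28 ≈ 1006.57
Since 1006.6 is above (smaller y than) 1198, the composition reads top-heavy.

top-heavy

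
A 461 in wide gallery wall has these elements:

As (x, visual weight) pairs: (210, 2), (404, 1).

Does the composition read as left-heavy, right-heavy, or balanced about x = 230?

right-heavy

Σw = 2 + 1 = 3.
Σw·x = 2·210 + 1·404 = 824, so x̄ = 824/3 ≈ 274.67.
274.7 lies right of the midline 230, so the layout is right-heavy.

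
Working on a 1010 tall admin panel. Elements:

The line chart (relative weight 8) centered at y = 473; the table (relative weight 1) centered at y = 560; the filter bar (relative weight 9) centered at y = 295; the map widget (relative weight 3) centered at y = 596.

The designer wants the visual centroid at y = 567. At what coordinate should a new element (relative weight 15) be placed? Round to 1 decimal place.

After adding the new element, total weight = 8 + 1 + 9 + 3 + 15 = 36.
y: target moment 36×567 = 20412; current 8·473 + 1·560 + 9·295 + 3·596 = 8787; the new element supplies 11625, so y = 11625/15 ≈ 775.00.

y ≈ 775.0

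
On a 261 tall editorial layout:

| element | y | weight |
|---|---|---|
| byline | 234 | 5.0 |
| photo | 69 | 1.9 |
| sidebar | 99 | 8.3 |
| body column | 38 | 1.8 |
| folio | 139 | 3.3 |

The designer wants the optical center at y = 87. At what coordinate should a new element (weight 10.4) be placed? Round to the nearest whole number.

New total weight: (5.0 + 1.9 + 8.3 + 1.8 + 3.3) + 10.4 = 30.7.
y: need Σw·y = 30.7·87 = 2670.9. Existing = 5.0·234 + 1.9·69 + 8.3·99 + 1.8·38 + 3.3·139 = 2649.9. Remainder 21.0 / 10.4 ≈ 2.02.

y ≈ 2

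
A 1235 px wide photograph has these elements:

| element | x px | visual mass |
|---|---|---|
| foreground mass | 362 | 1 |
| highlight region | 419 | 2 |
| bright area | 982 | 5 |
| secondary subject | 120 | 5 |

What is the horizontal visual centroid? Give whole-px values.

x ≈ 516

Total weight = 1 + 2 + 5 + 5 = 13.
Σw·x = 1·362 + 2·419 + 5·982 + 5·120 = 6710, so x̄ = 6710/13 ≈ 516.15.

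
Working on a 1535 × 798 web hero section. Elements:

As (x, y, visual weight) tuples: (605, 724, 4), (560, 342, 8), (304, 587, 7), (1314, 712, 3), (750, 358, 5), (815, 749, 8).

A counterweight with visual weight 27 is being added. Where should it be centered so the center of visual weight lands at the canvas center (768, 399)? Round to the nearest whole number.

(903, 188)

With the counterweight, Σw becomes 4 + 8 + 7 + 3 + 5 + 8 + 27 = 62.
x: target moment 62×768 = 47616; current 4·605 + 8·560 + 7·304 + 3·1314 + 5·750 + 8·815 = 23240; the counterweight supplies 24376, so x = 24376/27 ≈ 902.81.
y: target moment 62×399 = 24738; current 4·724 + 8·342 + 7·587 + 3·712 + 5·358 + 8·749 = 19659; the counterweight supplies 5079, so y = 5079/27 ≈ 188.11.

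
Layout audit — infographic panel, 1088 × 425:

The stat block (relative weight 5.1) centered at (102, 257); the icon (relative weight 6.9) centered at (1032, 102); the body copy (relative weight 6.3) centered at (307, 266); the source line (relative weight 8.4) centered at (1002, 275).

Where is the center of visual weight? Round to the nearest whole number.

(674, 225)

Σw = 5.1 + 6.9 + 6.3 + 8.4 = 26.7.
x-moment: 5.1·102 + 6.9·1032 + 6.3·307 + 8.4·1002 = 17991.9; centroid 17991.9/26.7 ≈ 673.85.
y-moment: 5.1·257 + 6.9·102 + 6.3·266 + 8.4·275 = 6000.3; centroid 6000.3/26.7 ≈ 224.73.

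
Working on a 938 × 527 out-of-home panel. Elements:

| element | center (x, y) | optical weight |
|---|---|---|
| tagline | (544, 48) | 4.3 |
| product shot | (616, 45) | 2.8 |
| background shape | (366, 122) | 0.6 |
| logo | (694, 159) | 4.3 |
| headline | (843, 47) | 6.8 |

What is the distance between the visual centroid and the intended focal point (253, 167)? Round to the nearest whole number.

Σw = 4.3 + 2.8 + 0.6 + 4.3 + 6.8 = 18.8.
x: (4.3·544 + 2.8·616 + 0.6·366 + 4.3·694 + 6.8·843) / 18.8 = 13000.2 / 18.8 ≈ 691.50
y: (4.3·48 + 2.8·45 + 0.6·122 + 4.3·159 + 6.8·47) / 18.8 = 1408.9 / 18.8 ≈ 74.94
Relative to (253, 167): Δ = (438.50, -92.06); |Δ| = √(438.50² + -92.06²) ≈ 448.06.

≈ 448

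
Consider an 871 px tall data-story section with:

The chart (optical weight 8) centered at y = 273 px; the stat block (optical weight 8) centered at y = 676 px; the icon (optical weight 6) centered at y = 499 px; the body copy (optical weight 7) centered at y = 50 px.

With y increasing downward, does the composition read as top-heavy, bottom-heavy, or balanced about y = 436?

top-heavy

Σw = 8 + 8 + 6 + 7 = 29.
Σw·y = 8·273 + 8·676 + 6·499 + 7·50 = 10936, so ȳ = 10936/29 ≈ 377.10.
377.1 vs midline 436 → top-heavy.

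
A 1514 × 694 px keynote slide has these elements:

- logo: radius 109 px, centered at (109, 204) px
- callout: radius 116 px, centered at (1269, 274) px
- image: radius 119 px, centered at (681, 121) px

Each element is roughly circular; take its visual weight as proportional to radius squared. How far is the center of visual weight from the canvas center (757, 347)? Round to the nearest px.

r² weights: logo 109² = 11881, callout 116² = 13456, image 119² = 14161. Total = 39498.
Σw·x = 11881·109 + 13456·1269 + 14161·681 = 28014334, so x̄ = 28014334/39498 ≈ 709.26.
Σw·y = 11881·204 + 13456·274 + 14161·121 = 7824149, so ȳ = 7824149/39498 ≈ 198.09.
Offset from (757, 347): Δx ≈ -47.74, Δy ≈ -148.91; distance = √(Δx² + Δy²) ≈ 156.38.

≈ 156 px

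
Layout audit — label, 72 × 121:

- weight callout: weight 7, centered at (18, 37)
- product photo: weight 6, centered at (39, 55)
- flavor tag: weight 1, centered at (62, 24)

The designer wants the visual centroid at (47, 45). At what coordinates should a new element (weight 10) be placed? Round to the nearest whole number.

After adding the new element, total weight = 7 + 6 + 1 + 10 = 24.
Along x: (422 + 10·x) / 24 = 47 (existing moment 7·18 + 6·39 + 1·62 = 422) ⇒ x = (1128 − 422) / 10 ≈ 70.60.
Along y: (613 + 10·y) / 24 = 45 (existing moment 7·37 + 6·55 + 1·24 = 613) ⇒ y = (1080 − 613) / 10 ≈ 46.70.

(71, 47)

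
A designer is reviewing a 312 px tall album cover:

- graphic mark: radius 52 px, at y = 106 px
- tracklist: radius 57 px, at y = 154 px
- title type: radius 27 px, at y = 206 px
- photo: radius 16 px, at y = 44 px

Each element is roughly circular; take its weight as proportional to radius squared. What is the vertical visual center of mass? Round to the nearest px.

r² weights: graphic mark 52² = 2704, tracklist 57² = 3249, title type 27² = 729, photo 16² = 256. Total = 6938.
y: (2704·106 + 3249·154 + 729·206 + 256·44) / 6938 = 948408 / 6938 ≈ 136.70

y ≈ 137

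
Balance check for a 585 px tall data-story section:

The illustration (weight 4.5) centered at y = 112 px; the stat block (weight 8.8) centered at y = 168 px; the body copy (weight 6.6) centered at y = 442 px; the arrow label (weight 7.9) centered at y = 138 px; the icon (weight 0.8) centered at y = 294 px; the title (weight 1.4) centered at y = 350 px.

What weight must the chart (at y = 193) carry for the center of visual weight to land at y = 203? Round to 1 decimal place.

Known weights sum to 4.5 + 8.8 + 6.6 + 7.9 + 0.8 + 1.4 = 30.0; their moment is 4.5·112 + 8.8·168 + 6.6·442 + 7.9·138 + 0.8·294 + 1.4·350 = 6715.0.
Set Σw·y/Σw = 203: (6715.0 + 193w) = 203·(30.0 + w).
So w = (203·30.0 − 6715.0)/(193 − 203) = -625.0/-10 ≈ 62.50.

w ≈ 62.5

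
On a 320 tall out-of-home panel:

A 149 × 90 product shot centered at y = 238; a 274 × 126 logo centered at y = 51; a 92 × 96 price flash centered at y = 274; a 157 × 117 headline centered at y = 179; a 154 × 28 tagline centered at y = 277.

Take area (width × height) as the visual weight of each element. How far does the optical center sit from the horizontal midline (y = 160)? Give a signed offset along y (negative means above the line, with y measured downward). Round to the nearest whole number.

Areas: product shot 149·90 = 13410, logo 274·126 = 34524, price flash 92·96 = 8832, headline 157·117 = 18369, tagline 154·28 = 4312. Total weight = 79447.
Σw·y = 13410·238 + 34524·51 + 8832·274 + 18369·179 + 4312·277 = 11854747, so ȳ = 11854747/79447 ≈ 149.22.
Difference: 149.22 − 160 ≈ -10.78.

≈ -11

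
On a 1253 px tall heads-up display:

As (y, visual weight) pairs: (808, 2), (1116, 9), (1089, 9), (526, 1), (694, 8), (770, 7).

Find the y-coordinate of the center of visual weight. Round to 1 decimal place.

Σw = 2 + 9 + 9 + 1 + 8 + 7 = 36.
y-moment: 2·808 + 9·1116 + 9·1089 + 1·526 + 8·694 + 7·770 = 32929; centroid 32929/36 ≈ 914.69.

y ≈ 914.7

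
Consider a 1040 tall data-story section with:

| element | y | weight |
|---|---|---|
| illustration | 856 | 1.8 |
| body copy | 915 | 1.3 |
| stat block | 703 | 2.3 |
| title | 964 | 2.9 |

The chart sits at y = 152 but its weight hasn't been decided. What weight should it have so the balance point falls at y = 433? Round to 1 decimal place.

Known weights sum to 1.8 + 1.3 + 2.3 + 2.9 = 8.3; their moment is 1.8·856 + 1.3·915 + 2.3·703 + 2.9·964 = 7142.8.
Set Σw·y/Σw = 433: (7142.8 + 152w) = 433·(8.3 + w).
So w = (433·8.3 − 7142.8)/(152 − 433) = -3548.9/-281 ≈ 12.63.

w ≈ 12.6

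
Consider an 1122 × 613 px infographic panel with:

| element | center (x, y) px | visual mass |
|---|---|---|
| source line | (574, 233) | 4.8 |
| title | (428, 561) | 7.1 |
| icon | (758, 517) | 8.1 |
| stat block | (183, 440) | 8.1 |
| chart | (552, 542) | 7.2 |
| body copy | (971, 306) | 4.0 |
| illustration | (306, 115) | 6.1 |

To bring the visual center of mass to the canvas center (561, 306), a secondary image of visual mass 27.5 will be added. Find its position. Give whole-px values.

With the secondary image, Σw becomes 4.8 + 7.1 + 8.1 + 8.1 + 7.2 + 4.0 + 6.1 + 27.5 = 72.9.
x: target moment 72.9×561 = 40896.9; current 4.8·574 + 7.1·428 + 8.1·758 + 8.1·183 + 7.2·552 + 4.0·971 + 6.1·306 = 23141.1; the secondary image supplies 17755.8, so x = 17755.8/27.5 ≈ 645.67.
y: target moment 72.9×306 = 22307.4; current 4.8·233 + 7.1·561 + 8.1·517 + 8.1·440 + 7.2·542 + 4.0·306 + 6.1·115 = 18681.1; the secondary image supplies 3626.3, so y = 3626.3/27.5 ≈ 131.87.

(646, 132)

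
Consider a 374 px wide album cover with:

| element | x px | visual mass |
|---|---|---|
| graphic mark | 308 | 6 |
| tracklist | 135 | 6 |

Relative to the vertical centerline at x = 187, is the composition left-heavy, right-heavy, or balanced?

right-heavy

Total weight = 6 + 6 = 12.
Σw·x = 6·308 + 6·135 = 2658, so x̄ = 2658/12 ≈ 221.50.
221.5 vs midline 187 → right-heavy.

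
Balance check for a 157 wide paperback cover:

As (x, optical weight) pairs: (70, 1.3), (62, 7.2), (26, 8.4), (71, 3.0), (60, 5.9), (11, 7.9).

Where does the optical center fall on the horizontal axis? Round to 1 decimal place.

x ≈ 41.8

Σw = 1.3 + 7.2 + 8.4 + 3.0 + 5.9 + 7.9 = 33.7.
Σw·x = 1.3·70 + 7.2·62 + 8.4·26 + 3.0·71 + 5.9·60 + 7.9·11 = 1409.7, so x̄ = 1409.7/33.7 ≈ 41.83.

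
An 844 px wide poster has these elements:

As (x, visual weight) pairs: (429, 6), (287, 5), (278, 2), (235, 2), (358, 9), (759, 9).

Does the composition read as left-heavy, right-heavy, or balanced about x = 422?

Weights sum to 6 + 5 + 2 + 2 + 9 + 9 = 33.
Σw·x = 6·429 + 5·287 + 2·278 + 2·235 + 9·358 + 9·759 = 15088, so x̄ = 15088/33 ≈ 457.21.
457.2 lies right of the midline 422, so the layout is right-heavy.

right-heavy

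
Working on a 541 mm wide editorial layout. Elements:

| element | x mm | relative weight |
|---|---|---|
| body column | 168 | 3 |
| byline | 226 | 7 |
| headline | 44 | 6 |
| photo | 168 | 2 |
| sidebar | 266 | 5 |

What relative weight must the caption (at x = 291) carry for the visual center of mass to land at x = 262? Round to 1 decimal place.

w ≈ 69.3

Fixed elements: Σw = 3 + 7 + 6 + 2 + 5 = 23, Σw·x = 3·168 + 7·226 + 6·44 + 2·168 + 5·266 = 4016.
For the centroid to hit 262: (4016 + w·291) / (23 + w) = 262.
Rearranging, w·(291 − 262) = 262·23 − 4016 = 2010, so w ≈ 2010/29 = 69.31.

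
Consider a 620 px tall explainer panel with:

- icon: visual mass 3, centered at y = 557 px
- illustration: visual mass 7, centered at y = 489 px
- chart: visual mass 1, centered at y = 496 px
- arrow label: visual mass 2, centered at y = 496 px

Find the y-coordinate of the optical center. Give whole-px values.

Total weight = 3 + 7 + 1 + 2 = 13.
y-moment: 3·557 + 7·489 + 1·496 + 2·496 = 6582; centroid 6582/13 ≈ 506.31.

y ≈ 506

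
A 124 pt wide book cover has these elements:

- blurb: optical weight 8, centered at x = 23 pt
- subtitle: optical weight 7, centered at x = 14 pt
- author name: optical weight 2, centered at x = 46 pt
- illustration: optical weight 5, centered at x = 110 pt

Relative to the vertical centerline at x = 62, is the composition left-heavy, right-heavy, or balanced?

left-heavy

Σw = 8 + 7 + 2 + 5 = 22.
x: (8·23 + 7·14 + 2·46 + 5·110) / 22 = 924 / 22 ≈ 42.00
42.0 vs midline 62 → left-heavy.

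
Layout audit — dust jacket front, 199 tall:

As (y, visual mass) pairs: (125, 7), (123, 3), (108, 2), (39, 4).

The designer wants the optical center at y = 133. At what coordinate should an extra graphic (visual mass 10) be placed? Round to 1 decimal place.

y ≈ 184.2

After adding the extra graphic, total weight = 7 + 3 + 2 + 4 + 10 = 26.
y: target moment 26×133 = 3458; current 7·125 + 3·123 + 2·108 + 4·39 = 1616; the extra graphic supplies 1842, so y = 1842/10 ≈ 184.20.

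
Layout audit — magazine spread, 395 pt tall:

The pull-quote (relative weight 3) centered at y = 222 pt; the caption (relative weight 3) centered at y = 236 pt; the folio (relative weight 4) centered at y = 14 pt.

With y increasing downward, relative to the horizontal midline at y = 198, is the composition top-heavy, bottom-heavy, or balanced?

Σw = 3 + 3 + 4 = 10.
y: (3·222 + 3·236 + 4·14) / 10 = 1430 / 10 ≈ 143.00
143.0 vs midline 198 → top-heavy.

top-heavy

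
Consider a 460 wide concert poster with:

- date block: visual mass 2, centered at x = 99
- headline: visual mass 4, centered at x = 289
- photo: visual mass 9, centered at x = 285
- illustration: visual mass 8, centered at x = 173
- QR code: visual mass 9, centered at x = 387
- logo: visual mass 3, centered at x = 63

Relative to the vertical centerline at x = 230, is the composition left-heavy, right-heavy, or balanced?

Total weight = 2 + 4 + 9 + 8 + 9 + 3 = 35.
Σw·x = 2·99 + 4·289 + 9·285 + 8·173 + 9·387 + 3·63 = 8975, so x̄ = 8975/35 ≈ 256.43.
256.4 lies right of the midline 230, so the layout is right-heavy.

right-heavy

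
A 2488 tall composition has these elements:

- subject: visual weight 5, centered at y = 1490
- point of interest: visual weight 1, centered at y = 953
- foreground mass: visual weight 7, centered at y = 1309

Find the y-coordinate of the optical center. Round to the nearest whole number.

y ≈ 1351

Σw = 5 + 1 + 7 = 13.
y-moment: 5·1490 + 1·953 + 7·1309 = 17566; centroid 17566/13 ≈ 1351.23.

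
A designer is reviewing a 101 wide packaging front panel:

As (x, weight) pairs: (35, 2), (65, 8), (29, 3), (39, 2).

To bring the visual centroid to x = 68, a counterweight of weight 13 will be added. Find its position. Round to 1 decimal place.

x ≈ 88.4

New total weight: (2 + 8 + 3 + 2) + 13 = 28.
x: target moment 28×68 = 1904; current 2·35 + 8·65 + 3·29 + 2·39 = 755; the counterweight supplies 1149, so x = 1149/13 ≈ 88.38.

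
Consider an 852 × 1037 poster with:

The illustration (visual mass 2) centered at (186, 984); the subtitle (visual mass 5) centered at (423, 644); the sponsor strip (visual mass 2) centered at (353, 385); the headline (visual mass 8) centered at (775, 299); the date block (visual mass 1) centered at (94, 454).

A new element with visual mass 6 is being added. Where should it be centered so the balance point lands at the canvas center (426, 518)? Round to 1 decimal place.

(122.8, 604.7)

With the new element, Σw becomes 2 + 5 + 2 + 8 + 1 + 6 = 24.
x: target moment 24×426 = 10224; current 2·186 + 5·423 + 2·353 + 8·775 + 1·94 = 9487; the new element supplies 737, so x = 737/6 ≈ 122.83.
y: target moment 24×518 = 12432; current 2·984 + 5·644 + 2·385 + 8·299 + 1·454 = 8804; the new element supplies 3628, so y = 3628/6 ≈ 604.67.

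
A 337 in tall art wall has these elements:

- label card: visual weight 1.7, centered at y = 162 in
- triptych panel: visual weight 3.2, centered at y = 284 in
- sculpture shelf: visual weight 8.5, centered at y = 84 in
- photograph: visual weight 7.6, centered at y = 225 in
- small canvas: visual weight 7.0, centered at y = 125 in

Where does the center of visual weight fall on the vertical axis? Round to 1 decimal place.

Total weight = 1.7 + 3.2 + 8.5 + 7.6 + 7.0 = 28.0.
y: (1.7·162 + 3.2·284 + 8.5·84 + 7.6·225 + 7.0·125) / 28.0 = 4483.2 / 28.0 ≈ 160.11

y ≈ 160.1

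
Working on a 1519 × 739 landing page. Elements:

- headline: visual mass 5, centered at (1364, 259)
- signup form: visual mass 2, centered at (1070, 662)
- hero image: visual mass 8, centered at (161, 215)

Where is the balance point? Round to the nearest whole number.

Total weight = 5 + 2 + 8 = 15.
x: (5·1364 + 2·1070 + 8·161) / 15 = 10248 / 15 ≈ 683.20
y: (5·259 + 2·662 + 8·215) / 15 = 4339 / 15 ≈ 289.27

(683, 289)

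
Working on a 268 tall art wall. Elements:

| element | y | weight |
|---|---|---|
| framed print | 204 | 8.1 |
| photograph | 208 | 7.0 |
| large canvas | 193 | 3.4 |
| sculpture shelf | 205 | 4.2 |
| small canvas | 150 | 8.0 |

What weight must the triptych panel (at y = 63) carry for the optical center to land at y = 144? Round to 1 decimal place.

Existing Σw = 30.7 (8.1 + 7.0 + 3.4 + 4.2 + 8.0); existing moment 8.1·204 + 7.0·208 + 3.4·193 + 4.2·205 + 8.0·150 = 5825.6.
For the centroid to hit 144: (5825.6 + w·63) / (30.7 + w) = 144.
So w = (144·30.7 − 5825.6)/(63 − 144) = -1404.8/-81 ≈ 17.34.

w ≈ 17.3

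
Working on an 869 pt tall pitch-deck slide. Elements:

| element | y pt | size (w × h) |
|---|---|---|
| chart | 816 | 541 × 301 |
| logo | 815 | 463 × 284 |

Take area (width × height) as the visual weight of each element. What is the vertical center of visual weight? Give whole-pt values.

Areas → weights: chart 541·301 = 162841, logo 463·284 = 131492; Σw = 294333.
y: (162841·816 + 131492·815) / 294333 = 240044236 / 294333 ≈ 815.55

y ≈ 816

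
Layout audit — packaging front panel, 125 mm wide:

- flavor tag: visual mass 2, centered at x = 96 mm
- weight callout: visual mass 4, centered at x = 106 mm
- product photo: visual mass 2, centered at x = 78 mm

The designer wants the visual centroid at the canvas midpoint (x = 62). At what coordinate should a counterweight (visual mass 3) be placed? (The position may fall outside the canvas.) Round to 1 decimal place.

With the counterweight, Σw becomes 2 + 4 + 2 + 3 = 11.
x: target moment 11×62 = 682; current 2·96 + 4·106 + 2·78 = 772; the counterweight supplies -90, so x = -90/3 ≈ -30.00.

x ≈ -30.0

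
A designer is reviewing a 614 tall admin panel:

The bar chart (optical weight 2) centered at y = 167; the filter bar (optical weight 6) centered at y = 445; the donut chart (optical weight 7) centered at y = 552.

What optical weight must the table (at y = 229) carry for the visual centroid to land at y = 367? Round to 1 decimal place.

Known weights sum to 2 + 6 + 7 = 15; their moment is 2·167 + 6·445 + 7·552 = 6868.
For the centroid to hit 367: (6868 + w·229) / (15 + w) = 367.
So w = (367·15 − 6868)/(229 − 367) = -1363/-138 ≈ 9.88.

w ≈ 9.9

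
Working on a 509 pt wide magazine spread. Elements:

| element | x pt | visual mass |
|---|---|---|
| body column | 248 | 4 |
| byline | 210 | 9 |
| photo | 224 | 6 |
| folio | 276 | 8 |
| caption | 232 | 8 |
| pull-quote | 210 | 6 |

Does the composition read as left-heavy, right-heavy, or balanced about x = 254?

Total weight = 4 + 9 + 6 + 8 + 8 + 6 = 41.
x: (4·248 + 9·210 + 6·224 + 8·276 + 8·232 + 6·210) / 41 = 9550 / 41 ≈ 232.93
232.9 lies left of the midline 254, so the layout is left-heavy.

left-heavy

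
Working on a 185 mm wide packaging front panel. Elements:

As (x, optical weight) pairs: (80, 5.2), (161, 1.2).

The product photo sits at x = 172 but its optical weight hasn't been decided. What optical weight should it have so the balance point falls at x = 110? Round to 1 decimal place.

Known weights sum to 5.2 + 1.2 = 6.4; their moment is 5.2·80 + 1.2·161 = 609.2.
Balance at x = 110 requires (609.2 + w·172) / (6.4 + w) = 110.
So w = (110·6.4 − 609.2)/(172 − 110) = 94.8/62 ≈ 1.53.

w ≈ 1.5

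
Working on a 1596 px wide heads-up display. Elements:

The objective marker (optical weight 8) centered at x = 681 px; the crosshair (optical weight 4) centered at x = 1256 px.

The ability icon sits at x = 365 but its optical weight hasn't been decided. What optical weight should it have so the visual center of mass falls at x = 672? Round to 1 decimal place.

w ≈ 7.8

Fixed elements: Σw = 8 + 4 = 12, Σw·x = 8·681 + 4·1256 = 10472.
For the centroid to hit 672: (10472 + w·365) / (12 + w) = 672.
Rearranging, w·(365 − 672) = 672·12 − 10472 = -2408, so w ≈ -2408/-307 = 7.84.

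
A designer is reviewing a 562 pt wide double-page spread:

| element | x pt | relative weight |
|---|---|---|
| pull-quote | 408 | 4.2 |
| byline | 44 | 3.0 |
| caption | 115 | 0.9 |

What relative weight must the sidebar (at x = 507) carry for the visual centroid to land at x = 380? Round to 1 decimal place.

Existing Σw = 8.1 (4.2 + 3.0 + 0.9); existing moment 4.2·408 + 3.0·44 + 0.9·115 = 1949.1.
Balance at x = 380 requires (1949.1 + w·507) / (8.1 + w) = 380.
So w = (380·8.1 − 1949.1)/(507 − 380) = 1128.9/127 ≈ 8.89.

w ≈ 8.9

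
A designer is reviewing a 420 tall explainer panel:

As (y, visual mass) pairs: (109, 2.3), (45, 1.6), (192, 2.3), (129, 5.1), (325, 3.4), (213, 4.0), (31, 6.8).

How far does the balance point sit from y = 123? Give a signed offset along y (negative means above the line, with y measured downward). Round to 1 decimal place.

≈ 17.8

Σw = 2.3 + 1.6 + 2.3 + 5.1 + 3.4 + 4.0 + 6.8 = 25.5.
Σw·y = 2.3·109 + 1.6·45 + 2.3·192 + 5.1·129 + 3.4·325 + 4.0·213 + 6.8·31 = 3590.0, so ȳ = 3590.0/25.5 ≈ 140.78.
Difference: 140.78 − 123 ≈ 17.78.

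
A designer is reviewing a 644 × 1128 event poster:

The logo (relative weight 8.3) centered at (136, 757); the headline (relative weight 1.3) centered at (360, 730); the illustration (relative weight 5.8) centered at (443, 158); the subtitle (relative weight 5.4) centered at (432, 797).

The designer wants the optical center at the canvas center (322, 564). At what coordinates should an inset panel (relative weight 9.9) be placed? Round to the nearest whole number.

(342, 491)

With the inset panel, Σw becomes 8.3 + 1.3 + 5.8 + 5.4 + 9.9 = 30.7.
Along x: (6499.0 + 9.9·x) / 30.7 = 322 (existing moment 8.3·136 + 1.3·360 + 5.8·443 + 5.4·432 = 6499.0) ⇒ x = (9885.4 − 6499.0) / 9.9 ≈ 342.06.
Along y: (12452.3 + 9.9·y) / 30.7 = 564 (existing moment 8.3·757 + 1.3·730 + 5.8·158 + 5.4·797 = 12452.3) ⇒ y = (17314.8 − 12452.3) / 9.9 ≈ 491.16.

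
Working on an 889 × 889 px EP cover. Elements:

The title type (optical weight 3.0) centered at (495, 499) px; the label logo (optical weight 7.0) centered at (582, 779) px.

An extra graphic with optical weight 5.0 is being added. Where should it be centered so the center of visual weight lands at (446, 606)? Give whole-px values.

With the extra graphic, Σw becomes 3.0 + 7.0 + 5.0 = 15.0.
x: target moment 15.0×446 = 6690.0; current 3.0·495 + 7.0·582 = 5559.0; the extra graphic supplies 1131.0, so x = 1131.0/5.0 ≈ 226.20.
y: target moment 15.0×606 = 9090.0; current 3.0·499 + 7.0·779 = 6950.0; the extra graphic supplies 2140.0, so y = 2140.0/5.0 ≈ 428.00.

(226, 428)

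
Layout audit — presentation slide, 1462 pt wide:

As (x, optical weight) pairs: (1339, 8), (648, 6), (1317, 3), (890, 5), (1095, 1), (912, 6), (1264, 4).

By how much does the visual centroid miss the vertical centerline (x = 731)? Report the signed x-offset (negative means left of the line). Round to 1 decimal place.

Weights sum to 8 + 6 + 3 + 5 + 1 + 6 + 4 = 33.
x: moment 34624 / weight 33 ≈ 1049.21
Against x = 731, that's 1049.21 − 731 = 318.21.

≈ 318.2 pt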